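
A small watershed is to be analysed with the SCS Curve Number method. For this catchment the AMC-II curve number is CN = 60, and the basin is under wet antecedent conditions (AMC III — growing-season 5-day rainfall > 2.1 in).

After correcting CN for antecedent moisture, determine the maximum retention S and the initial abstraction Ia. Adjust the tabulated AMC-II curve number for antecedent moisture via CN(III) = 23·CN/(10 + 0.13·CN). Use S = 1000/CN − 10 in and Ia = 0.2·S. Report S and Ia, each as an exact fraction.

CN(III) from CN(II)=60: (23·60)/(10 + 0.13·60) = 6900/89 ≈ 77.528
S = 1000/(6900/89) − 10 = 200/69 in ≈ 2.899 in
Initial abstraction Ia = S/5 = (200/69)/5 = 40/69 ≈ 0.580 in

S = 200/69 in ≈ 2.899 in; Ia = 40/69 in ≈ 0.580 in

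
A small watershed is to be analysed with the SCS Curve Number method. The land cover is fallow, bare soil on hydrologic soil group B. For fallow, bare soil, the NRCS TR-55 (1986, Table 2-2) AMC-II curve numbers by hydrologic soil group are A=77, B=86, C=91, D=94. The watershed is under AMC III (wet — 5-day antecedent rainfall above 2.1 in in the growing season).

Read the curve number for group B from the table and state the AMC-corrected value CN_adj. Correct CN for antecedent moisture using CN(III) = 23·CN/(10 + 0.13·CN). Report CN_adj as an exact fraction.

NRCS table: fallow, bare soil, soil group B → CN(II) = 86
Wet (AMC III): CN(III) = 23·86/(10 + 0.13·86) = 1978/(1059/50) = 98900/1059 ≈ 93.390

CN_adj = 98900/1059 ≈ 93.390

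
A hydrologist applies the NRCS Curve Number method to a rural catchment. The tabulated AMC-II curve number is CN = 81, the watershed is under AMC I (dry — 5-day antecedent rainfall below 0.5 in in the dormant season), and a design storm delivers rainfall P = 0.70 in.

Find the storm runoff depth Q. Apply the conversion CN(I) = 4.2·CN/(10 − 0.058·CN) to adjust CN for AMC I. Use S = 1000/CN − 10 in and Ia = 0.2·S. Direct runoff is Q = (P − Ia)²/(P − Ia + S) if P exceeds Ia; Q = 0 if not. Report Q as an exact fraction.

Q = 0 in ≈ 0.000 in

Adjust CN=81 to AMC I: 4.2·81/(10 − 0.058·81) → (1701/5) ÷ (2651/500) = 170100/2651 ≈ 64.164
Retention S: 1000/CN − 10 with CN=64.164 → S = 9500/1701 ≈ 5.585 in
Initial abstraction Ia = S/5 = (9500/1701)/5 = 1900/1701 ≈ 1.117 in
P = 0.700 ≤ Ia = 1.117 in: entire storm abstracted, Q = 0.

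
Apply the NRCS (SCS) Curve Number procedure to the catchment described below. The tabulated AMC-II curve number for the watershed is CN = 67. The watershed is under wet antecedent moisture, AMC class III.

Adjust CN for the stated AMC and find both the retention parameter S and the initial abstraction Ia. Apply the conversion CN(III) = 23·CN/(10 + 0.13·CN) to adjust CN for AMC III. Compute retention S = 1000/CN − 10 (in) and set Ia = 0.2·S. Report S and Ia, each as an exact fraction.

S = 3300/1541 in ≈ 2.141 in; Ia = 660/1541 in ≈ 0.428 in

Adjust CN=67 to AMC III: 23·67/(10 + 0.13·67) → 1541 ÷ (1871/100) = 154100/1871 ≈ 82.362
S = 1000/(154100/1871) − 10 = 3300/1541 in ≈ 2.141 in
Ia = 0.2·(3300/1541) = 660/1541 in ≈ 0.428 in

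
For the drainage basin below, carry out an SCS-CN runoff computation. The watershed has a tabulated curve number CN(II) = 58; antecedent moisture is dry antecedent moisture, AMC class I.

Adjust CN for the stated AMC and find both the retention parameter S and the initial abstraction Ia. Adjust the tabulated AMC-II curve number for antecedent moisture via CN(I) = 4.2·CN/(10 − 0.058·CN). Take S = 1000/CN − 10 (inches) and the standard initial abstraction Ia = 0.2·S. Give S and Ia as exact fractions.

Dry (AMC I): CN(I) = 4.2·58/(10 − 0.058·58) = (1218/5)/(1659/250) = 2900/79 ≈ 36.709
S = 1000/(2900/79) − 10 = 500/29 in ≈ 17.241 in
Ia = 0.2·(500/29) = 100/29 in ≈ 3.448 in

S = 500/29 in ≈ 17.241 in; Ia = 100/29 in ≈ 3.448 in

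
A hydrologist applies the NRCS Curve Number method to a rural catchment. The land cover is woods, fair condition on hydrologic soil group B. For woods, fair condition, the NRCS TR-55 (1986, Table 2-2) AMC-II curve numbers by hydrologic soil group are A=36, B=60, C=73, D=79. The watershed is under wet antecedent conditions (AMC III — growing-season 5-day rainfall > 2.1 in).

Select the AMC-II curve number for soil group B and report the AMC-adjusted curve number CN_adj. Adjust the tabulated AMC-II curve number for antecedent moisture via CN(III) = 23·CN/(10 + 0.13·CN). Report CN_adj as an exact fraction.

CN_adj = 6900/89 ≈ 77.528

NRCS table: woods, fair condition, soil group B → CN(II) = 60
CN(III) from CN(II)=60: (23·60)/(10 + 0.13·60) = 6900/89 ≈ 77.528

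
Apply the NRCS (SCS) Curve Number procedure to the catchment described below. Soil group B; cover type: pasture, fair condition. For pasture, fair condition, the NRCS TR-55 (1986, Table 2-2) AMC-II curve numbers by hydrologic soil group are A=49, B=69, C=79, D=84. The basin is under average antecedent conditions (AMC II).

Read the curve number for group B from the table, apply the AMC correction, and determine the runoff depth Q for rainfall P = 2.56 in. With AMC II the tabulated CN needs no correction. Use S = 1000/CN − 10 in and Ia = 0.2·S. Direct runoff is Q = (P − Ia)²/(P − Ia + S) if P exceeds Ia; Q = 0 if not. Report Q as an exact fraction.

NRCS table: pasture, fair condition, soil group B → CN(II) = 69
Average conditions: CN = 69 (no AMC adjustment).
S = 1000/69 − 10 = 310/69 in ≈ 4.493 in
Ia = 0.2S: 0.2·4.493 = 0.899 in (exactly 62/69)
Since P=2.560 > Ia=0.899: effective rainfall P−Ia = 2866/1725 in
Runoff Q = (P−Ia)²/(P−Ia+S) = (1.661)²/(1.661+4.493) = 2053489/4578150 ≈ 0.449 in

Q = 2053489/4578150 in ≈ 0.449 in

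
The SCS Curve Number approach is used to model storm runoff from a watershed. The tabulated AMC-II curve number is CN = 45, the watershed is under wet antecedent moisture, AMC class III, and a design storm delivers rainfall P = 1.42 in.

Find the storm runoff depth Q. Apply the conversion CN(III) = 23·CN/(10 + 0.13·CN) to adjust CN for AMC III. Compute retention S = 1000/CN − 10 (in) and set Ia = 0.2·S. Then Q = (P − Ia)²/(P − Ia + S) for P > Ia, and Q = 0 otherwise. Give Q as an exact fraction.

Q = 13667809/607513950 in ≈ 0.022 in

Wet (AMC III): CN(III) = 23·45/(10 + 0.13·45) = 1035/(317/20) = 20700/317 ≈ 65.300
S = 1000/(20700/317) − 10 = 1100/207 in ≈ 5.314 in
Ia = 0.2S: 0.2·5.314 = 1.063 in (exactly 220/207)
Excess rainfall: 1.420 − 1.063 = 0.357 in; P > Ia so Q > 0
Q: (3697/10350)² ÷ (58697/10350) = 13667809/607513950 in (≈ 0.022 in)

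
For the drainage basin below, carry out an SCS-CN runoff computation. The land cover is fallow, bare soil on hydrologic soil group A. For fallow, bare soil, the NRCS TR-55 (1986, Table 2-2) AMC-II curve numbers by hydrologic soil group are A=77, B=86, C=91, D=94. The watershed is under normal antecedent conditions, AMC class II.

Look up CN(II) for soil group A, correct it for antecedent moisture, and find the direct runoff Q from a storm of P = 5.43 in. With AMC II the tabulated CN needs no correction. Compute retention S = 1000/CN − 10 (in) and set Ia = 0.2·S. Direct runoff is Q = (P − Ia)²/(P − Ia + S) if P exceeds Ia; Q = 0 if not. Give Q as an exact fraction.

NRCS table: fallow, bare soil, soil group A → CN(II) = 77
CN(II) = 77; AMC II needs no correction.
Max retention: S = 1000/77 − 10 = 230/77 in (≈ 2.987 in)
Ia = 0.2·(230/77) = 46/77 in ≈ 0.597 in
P − Ia = 5.430 − 0.597 = 37211/7700 ≈ 4.833 in (> 0, runoff occurs)
Q = (37211/7700)²/((37211/7700) + 230/77) = (1384658521/59290000)/(60211/7700) = 1384658521/463624700 in ≈ 2.987 in

Q = 1384658521/463624700 in ≈ 2.987 in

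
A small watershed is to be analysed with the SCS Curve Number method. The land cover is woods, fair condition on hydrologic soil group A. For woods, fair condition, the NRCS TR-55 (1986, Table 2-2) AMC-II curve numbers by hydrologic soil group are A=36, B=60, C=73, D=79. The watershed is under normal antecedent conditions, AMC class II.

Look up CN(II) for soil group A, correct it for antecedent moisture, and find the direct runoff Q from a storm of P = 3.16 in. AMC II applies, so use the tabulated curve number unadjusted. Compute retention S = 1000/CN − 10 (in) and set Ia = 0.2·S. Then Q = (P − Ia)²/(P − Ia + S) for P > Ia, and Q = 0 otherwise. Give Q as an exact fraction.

Q = 0 in ≈ 0.000 in

NRCS table: woods, fair condition, soil group A → CN(II) = 36
AMC II — tabulated CN = 36 applies directly.
Max retention: S = 1000/36 − 10 = 160/9 in (≈ 17.778 in)
Ia = 0.2S: 0.2·17.778 = 3.556 in (exactly 32/9)
P = 3.160 ≤ Ia = 3.556 in: entire storm abstracted, Q = 0.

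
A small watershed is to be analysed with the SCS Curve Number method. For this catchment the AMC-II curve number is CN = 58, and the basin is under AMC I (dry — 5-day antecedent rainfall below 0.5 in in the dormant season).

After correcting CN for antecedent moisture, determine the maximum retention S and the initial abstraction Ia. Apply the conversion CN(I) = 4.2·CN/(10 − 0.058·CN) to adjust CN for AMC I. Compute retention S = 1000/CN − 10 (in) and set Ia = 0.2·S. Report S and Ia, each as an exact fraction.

Dry (AMC I): CN(I) = 4.2·58/(10 − 0.058·58) = (1218/5)/(1659/250) = 2900/79 ≈ 36.709
S = 1000/(2900/79) − 10 = 500/29 in ≈ 17.241 in
Ia = 0.2S: 0.2·17.241 = 3.448 in (exactly 100/29)

S = 500/29 in ≈ 17.241 in; Ia = 100/29 in ≈ 3.448 in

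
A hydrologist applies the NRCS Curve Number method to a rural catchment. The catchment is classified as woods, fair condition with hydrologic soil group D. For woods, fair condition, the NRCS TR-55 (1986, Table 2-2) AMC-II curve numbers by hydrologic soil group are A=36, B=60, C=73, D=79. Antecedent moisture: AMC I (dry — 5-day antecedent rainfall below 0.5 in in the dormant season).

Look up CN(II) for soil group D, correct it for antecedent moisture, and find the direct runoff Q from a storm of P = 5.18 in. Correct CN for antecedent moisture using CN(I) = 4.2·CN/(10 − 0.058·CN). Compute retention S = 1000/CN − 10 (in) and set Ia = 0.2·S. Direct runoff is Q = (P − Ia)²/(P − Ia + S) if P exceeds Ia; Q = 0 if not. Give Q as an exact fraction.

NRCS table: woods, fair condition, soil group D → CN(II) = 79
Adjust CN=79 to AMC I: 4.2·79/(10 − 0.058·79) → (1659/5) ÷ (2709/500) = 7900/129 ≈ 61.240
S = 1000/(7900/129) − 10 = 500/79 in ≈ 6.329 in
Initial abstraction Ia = S/5 = (500/79)/5 = 100/79 ≈ 1.266 in
P − Ia = 5.180 − 1.266 = 15461/3950 ≈ 3.914 in (> 0, runoff occurs)
Q: (15461/3950)² ÷ (40461/3950) = 239042521/159820950 in (≈ 1.496 in)

Q = 239042521/159820950 in ≈ 1.496 in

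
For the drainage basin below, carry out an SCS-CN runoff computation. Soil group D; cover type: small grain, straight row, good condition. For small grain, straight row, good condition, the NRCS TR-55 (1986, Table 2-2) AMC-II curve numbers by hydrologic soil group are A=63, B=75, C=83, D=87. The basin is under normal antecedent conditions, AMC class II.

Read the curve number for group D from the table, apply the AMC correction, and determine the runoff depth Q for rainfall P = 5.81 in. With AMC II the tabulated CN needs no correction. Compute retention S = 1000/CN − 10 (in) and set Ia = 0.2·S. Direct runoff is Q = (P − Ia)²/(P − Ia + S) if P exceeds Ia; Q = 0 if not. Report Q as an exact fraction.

Q = 2298914809/530238900 in ≈ 4.336 in

NRCS table: small grain, straight row, good condition, soil group D → CN(II) = 87
Average conditions: CN = 87 (no AMC adjustment).
Retention S: 1000/CN − 10 with CN=87.000 → S = 130/87 ≈ 1.494 in
Ia = 0.2·(130/87) = 26/87 in ≈ 0.299 in
Since P=5.810 > Ia=0.299: effective rainfall P−Ia = 47947/8700 in
Q: (47947/8700)² ÷ (60947/8700) = 2298914809/530238900 in (≈ 4.336 in)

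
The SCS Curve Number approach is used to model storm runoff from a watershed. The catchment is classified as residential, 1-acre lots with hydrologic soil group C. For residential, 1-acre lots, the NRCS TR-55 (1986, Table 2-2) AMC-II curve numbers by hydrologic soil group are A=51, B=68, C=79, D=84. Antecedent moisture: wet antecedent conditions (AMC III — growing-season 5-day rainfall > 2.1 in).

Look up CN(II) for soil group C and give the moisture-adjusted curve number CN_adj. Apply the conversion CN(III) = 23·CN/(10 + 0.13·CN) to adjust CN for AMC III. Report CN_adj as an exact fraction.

CN_adj = 181700/2027 ≈ 89.640

NRCS table: residential, 1-acre lots, soil group C → CN(II) = 79
Wet (AMC III): CN(III) = 23·79/(10 + 0.13·79) = 1817/(2027/100) = 181700/2027 ≈ 89.640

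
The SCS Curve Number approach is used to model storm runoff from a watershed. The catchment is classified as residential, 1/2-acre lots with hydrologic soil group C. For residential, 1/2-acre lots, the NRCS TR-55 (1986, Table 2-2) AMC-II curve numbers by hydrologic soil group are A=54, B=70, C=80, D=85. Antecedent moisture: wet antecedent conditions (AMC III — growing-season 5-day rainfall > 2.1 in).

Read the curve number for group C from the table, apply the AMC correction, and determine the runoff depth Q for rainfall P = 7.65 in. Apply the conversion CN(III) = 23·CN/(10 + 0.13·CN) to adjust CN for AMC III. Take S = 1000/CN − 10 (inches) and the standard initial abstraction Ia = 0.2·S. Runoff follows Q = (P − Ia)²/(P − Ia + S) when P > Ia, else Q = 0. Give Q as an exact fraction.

NRCS table: residential, 1/2-acre lots, soil group C → CN(II) = 80
Wet (AMC III): CN(III) = 23·80/(10 + 0.13·80) = 1840/(102/5) = 4600/51 ≈ 90.196
Retention S: 1000/CN − 10 with CN=90.196 → S = 25/23 ≈ 1.087 in
Initial abstraction Ia = S/5 = (25/23)/5 = 5/23 ≈ 0.217 in
P − Ia = 7.650 − 0.217 = 3419/460 ≈ 7.433 in (> 0, runoff occurs)
Q = (3419/460)²/((3419/460) + 25/23) = (11689561/211600)/(3919/460) = 11689561/1802740 in ≈ 6.484 in

Q = 11689561/1802740 in ≈ 6.484 in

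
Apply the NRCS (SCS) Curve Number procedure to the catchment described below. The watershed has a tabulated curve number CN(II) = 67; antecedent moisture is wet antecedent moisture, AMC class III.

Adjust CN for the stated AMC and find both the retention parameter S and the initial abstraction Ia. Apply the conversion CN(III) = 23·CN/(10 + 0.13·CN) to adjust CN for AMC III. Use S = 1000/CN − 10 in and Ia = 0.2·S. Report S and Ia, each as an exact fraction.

S = 3300/1541 in ≈ 2.141 in; Ia = 660/1541 in ≈ 0.428 in

Adjust CN=67 to AMC III: 23·67/(10 + 0.13·67) → 1541 ÷ (1871/100) = 154100/1871 ≈ 82.362
Max retention: S = 1000/(154100/1871) − 10 = 3300/1541 in (≈ 2.141 in)
Initial abstraction Ia = S/5 = (3300/1541)/5 = 660/1541 ≈ 0.428 in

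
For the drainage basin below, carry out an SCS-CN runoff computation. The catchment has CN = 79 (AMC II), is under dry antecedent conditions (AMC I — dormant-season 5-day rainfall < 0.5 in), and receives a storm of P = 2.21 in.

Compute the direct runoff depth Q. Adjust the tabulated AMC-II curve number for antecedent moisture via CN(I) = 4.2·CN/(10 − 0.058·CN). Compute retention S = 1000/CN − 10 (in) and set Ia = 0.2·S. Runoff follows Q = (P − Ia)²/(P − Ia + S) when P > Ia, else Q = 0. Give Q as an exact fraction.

Q = 55636681/453926100 in ≈ 0.123 in

CN(I) from CN(II)=79: (4.2·79)/(10 − 0.058·79) = 7900/129 ≈ 61.240
S = 1000/(7900/129) − 10 = 500/79 in ≈ 6.329 in
Ia = 0.2S: 0.2·6.329 = 1.266 in (exactly 100/79)
Since P=2.210 > Ia=1.266: effective rainfall P−Ia = 7459/7900 in
Runoff Q = (P−Ia)²/(P−Ia+S) = (0.944)²/(0.944+6.329) = 55636681/453926100 ≈ 0.123 in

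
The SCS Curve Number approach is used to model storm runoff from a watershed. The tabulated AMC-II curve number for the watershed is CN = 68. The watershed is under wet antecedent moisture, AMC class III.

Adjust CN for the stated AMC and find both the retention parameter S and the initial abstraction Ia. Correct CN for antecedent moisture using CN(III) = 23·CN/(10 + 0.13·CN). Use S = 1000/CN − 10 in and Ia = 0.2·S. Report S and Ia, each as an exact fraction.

S = 800/391 in ≈ 2.046 in; Ia = 160/391 in ≈ 0.409 in

Adjust CN=68 to AMC III: 23·68/(10 + 0.13·68) → 1564 ÷ (471/25) = 39100/471 ≈ 83.015
Retention S: 1000/CN − 10 with CN=83.015 → S = 800/391 ≈ 2.046 in
Ia = 0.2S: 0.2·2.046 = 0.409 in (exactly 160/391)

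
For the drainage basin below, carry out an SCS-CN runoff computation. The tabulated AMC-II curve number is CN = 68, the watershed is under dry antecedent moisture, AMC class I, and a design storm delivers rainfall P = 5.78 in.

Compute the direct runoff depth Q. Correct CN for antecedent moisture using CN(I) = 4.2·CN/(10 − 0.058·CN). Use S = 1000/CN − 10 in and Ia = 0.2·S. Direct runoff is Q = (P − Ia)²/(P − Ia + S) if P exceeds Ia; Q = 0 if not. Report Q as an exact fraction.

Q = 3990827929/4697638050 in ≈ 0.850 in

CN(I) from CN(II)=68: (4.2·68)/(10 − 0.058·68) = 35700/757 ≈ 47.160
Retention S: 1000/CN − 10 with CN=47.160 → S = 4000/357 ≈ 11.204 in
Ia = 0.2·(4000/357) = 800/357 in ≈ 2.241 in
P − Ia = 5.780 − 2.241 = 63173/17850 ≈ 3.539 in (> 0, runoff occurs)
Q: (63173/17850)² ÷ (263173/17850) = 3990827929/4697638050 in (≈ 0.850 in)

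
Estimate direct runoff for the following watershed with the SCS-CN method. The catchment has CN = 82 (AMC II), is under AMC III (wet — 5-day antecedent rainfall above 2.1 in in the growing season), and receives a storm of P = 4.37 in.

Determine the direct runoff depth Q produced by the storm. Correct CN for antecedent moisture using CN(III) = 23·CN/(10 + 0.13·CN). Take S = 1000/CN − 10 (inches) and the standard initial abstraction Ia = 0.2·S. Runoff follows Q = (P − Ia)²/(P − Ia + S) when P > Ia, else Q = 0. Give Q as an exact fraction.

Adjust CN=82 to AMC III: 23·82/(10 + 0.13·82) → 1886 ÷ (1033/50) = 94300/1033 ≈ 91.288
Max retention: S = 1000/(94300/1033) − 10 = 900/943 in (≈ 0.954 in)
Ia = 0.2S: 0.2·0.954 = 0.191 in (exactly 180/943)
P − Ia = 4.370 − 0.191 = 394091/94300 ≈ 4.179 in (> 0, runoff occurs)
Runoff Q = (P−Ia)²/(P−Ia+S) = (4.179)²/(4.179+0.954) = 155307716281/45649781300 ≈ 3.402 in

Q = 155307716281/45649781300 in ≈ 3.402 in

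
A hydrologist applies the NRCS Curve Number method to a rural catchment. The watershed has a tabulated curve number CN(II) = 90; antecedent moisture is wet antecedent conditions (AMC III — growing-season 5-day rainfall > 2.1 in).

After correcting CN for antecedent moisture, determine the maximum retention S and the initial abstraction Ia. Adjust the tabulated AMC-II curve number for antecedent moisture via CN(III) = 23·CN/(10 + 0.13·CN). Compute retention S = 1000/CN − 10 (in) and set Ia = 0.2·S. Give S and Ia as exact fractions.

S = 100/207 in ≈ 0.483 in; Ia = 20/207 in ≈ 0.097 in

Wet (AMC III): CN(III) = 23·90/(10 + 0.13·90) = 2070/(217/10) = 20700/217 ≈ 95.392
Retention S: 1000/CN − 10 with CN=95.392 → S = 100/207 ≈ 0.483 in
Initial abstraction Ia = S/5 = (100/207)/5 = 20/207 ≈ 0.097 in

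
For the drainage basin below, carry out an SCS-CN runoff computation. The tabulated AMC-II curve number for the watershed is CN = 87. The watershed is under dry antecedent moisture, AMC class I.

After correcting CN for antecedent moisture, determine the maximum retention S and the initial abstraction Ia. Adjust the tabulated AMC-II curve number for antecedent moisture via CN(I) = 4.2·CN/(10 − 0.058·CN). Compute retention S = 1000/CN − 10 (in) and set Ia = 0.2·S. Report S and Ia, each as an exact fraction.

Dry (AMC I): CN(I) = 4.2·87/(10 − 0.058·87) = (1827/5)/(2477/500) = 182700/2477 ≈ 73.759
Retention S: 1000/CN − 10 with CN=73.759 → S = 6500/1827 ≈ 3.558 in
Initial abstraction Ia = S/5 = (6500/1827)/5 = 1300/1827 ≈ 0.712 in

S = 6500/1827 in ≈ 3.558 in; Ia = 1300/1827 in ≈ 0.712 in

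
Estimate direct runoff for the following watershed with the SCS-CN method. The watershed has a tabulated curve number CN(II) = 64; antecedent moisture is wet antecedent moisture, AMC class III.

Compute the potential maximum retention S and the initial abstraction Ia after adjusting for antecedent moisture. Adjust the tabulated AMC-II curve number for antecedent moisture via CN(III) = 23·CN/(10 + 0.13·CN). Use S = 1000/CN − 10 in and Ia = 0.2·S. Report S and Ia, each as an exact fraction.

S = 225/92 in ≈ 2.446 in; Ia = 45/92 in ≈ 0.489 in

Wet (AMC III): CN(III) = 23·64/(10 + 0.13·64) = 1472/(458/25) = 18400/229 ≈ 80.349
S = 1000/(18400/229) − 10 = 225/92 in ≈ 2.446 in
Ia = 0.2S: 0.2·2.446 = 0.489 in (exactly 45/92)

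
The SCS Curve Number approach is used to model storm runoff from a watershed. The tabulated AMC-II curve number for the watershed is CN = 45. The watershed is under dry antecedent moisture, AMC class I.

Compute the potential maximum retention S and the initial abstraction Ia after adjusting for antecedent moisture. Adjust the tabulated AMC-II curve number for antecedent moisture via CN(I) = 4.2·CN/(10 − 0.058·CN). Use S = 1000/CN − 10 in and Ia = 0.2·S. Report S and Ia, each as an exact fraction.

Dry (AMC I): CN(I) = 4.2·45/(10 − 0.058·45) = 189/(739/100) = 18900/739 ≈ 25.575
Max retention: S = 1000/(18900/739) − 10 = 5500/189 in (≈ 29.101 in)
Ia = 0.2S: 0.2·29.101 = 5.820 in (exactly 1100/189)

S = 5500/189 in ≈ 29.101 in; Ia = 1100/189 in ≈ 5.820 in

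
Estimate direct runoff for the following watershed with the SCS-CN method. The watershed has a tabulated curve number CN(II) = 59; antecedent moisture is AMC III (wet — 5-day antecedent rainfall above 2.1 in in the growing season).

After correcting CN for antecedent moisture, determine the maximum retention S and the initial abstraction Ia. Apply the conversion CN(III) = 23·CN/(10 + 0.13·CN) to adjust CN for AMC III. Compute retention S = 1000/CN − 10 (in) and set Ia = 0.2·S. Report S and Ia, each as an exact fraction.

S = 4100/1357 in ≈ 3.021 in; Ia = 820/1357 in ≈ 0.604 in

Adjust CN=59 to AMC III: 23·59/(10 + 0.13·59) → 1357 ÷ (1767/100) = 135700/1767 ≈ 76.797
S = 1000/(135700/1767) − 10 = 4100/1357 in ≈ 3.021 in
Ia = 0.2S: 0.2·3.021 = 0.604 in (exactly 820/1357)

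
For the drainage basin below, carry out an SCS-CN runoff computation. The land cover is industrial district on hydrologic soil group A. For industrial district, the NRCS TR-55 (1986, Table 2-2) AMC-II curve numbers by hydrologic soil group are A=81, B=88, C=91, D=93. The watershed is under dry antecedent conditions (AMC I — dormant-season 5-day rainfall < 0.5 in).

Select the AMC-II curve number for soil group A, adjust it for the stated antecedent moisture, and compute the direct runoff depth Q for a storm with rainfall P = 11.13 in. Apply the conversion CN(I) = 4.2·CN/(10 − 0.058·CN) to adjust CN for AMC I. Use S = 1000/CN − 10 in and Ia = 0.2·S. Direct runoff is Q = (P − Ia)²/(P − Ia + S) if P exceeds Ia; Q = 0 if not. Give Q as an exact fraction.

Q = 2900934523369/451311531300 in ≈ 6.428 in

NRCS table: industrial district, soil group A → CN(II) = 81
Adjust CN=81 to AMC I: 4.2·81/(10 − 0.058·81) → (1701/5) ÷ (2651/500) = 170100/2651 ≈ 64.164
Retention S: 1000/CN − 10 with CN=64.164 → S = 9500/1701 ≈ 5.585 in
Initial abstraction Ia = S/5 = (9500/1701)/5 = 1900/1701 ≈ 1.117 in
P − Ia = 11.130 − 1.117 = 1703213/170100 ≈ 10.013 in (> 0, runoff occurs)
Runoff Q = (P−Ia)²/(P−Ia+S) = (10.013)²/(10.013+5.585) = 2900934523369/451311531300 ≈ 6.428 in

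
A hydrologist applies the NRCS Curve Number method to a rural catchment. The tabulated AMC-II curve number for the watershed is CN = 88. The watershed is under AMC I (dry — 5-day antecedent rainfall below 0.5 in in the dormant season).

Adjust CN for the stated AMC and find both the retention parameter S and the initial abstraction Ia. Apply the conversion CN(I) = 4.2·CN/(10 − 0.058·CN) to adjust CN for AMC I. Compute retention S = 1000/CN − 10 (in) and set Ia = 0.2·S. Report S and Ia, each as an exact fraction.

Adjust CN=88 to AMC I: 4.2·88/(10 − 0.058·88) → (1848/5) ÷ (612/125) = 3850/51 ≈ 75.490
Retention S: 1000/CN − 10 with CN=75.490 → S = 250/77 ≈ 3.247 in
Ia = 0.2·(250/77) = 50/77 in ≈ 0.649 in

S = 250/77 in ≈ 3.247 in; Ia = 50/77 in ≈ 0.649 in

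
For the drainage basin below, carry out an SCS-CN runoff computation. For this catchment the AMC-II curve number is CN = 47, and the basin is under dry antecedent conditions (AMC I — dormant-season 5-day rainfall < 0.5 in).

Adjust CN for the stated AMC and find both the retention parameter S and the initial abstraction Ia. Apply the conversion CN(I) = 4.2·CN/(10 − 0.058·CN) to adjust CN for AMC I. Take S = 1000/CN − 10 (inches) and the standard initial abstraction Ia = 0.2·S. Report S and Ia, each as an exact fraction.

Adjust CN=47 to AMC I: 4.2·47/(10 − 0.058·47) → (987/5) ÷ (3637/500) = 98700/3637 ≈ 27.138
S = 1000/(98700/3637) − 10 = 26500/987 in ≈ 26.849 in
Initial abstraction Ia = S/5 = (26500/987)/5 = 5300/987 ≈ 5.370 in

S = 26500/987 in ≈ 26.849 in; Ia = 5300/987 in ≈ 5.370 in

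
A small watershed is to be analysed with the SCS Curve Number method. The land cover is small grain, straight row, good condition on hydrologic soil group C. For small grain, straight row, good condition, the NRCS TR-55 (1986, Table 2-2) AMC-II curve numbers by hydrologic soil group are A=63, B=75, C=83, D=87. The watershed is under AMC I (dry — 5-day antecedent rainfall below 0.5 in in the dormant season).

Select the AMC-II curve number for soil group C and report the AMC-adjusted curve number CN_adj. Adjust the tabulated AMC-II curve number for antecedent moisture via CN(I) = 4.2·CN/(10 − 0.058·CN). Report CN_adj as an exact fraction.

NRCS table: small grain, straight row, good condition, soil group C → CN(II) = 83
Dry (AMC I): CN(I) = 4.2·83/(10 − 0.058·83) = (1743/5)/(2593/500) = 174300/2593 ≈ 67.219

CN_adj = 174300/2593 ≈ 67.219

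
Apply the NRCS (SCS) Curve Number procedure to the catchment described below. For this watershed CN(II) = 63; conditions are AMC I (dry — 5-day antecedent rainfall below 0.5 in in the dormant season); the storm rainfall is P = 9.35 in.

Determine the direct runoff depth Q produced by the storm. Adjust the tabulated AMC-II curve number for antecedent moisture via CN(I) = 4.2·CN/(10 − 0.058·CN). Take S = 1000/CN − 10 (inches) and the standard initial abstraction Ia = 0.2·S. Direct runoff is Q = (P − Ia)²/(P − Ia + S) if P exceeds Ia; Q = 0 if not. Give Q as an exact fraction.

Q = 30067906801/14378390460 in ≈ 2.091 in

CN(I) from CN(II)=63: (4.2·63)/(10 − 0.058·63) = 132300/3173 ≈ 41.696
Max retention: S = 1000/(132300/3173) − 10 = 18500/1323 in (≈ 13.983 in)
Initial abstraction Ia = S/5 = (18500/1323)/5 = 3700/1323 ≈ 2.797 in
Excess rainfall: 9.350 − 2.797 = 6.553 in; P > Ia so Q > 0
Runoff Q = (P−Ia)²/(P−Ia+S) = (6.553)²/(6.553+13.983) = 30067906801/14378390460 ≈ 2.091 in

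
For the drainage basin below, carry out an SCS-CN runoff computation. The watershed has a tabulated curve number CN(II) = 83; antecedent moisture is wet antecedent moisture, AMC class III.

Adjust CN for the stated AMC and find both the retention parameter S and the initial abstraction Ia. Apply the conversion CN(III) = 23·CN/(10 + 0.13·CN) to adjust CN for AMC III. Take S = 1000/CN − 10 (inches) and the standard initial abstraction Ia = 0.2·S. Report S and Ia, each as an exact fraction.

S = 1700/1909 in ≈ 0.891 in; Ia = 340/1909 in ≈ 0.178 in

Wet (AMC III): CN(III) = 23·83/(10 + 0.13·83) = 1909/(2079/100) = 190900/2079 ≈ 91.823
S = 1000/(190900/2079) − 10 = 1700/1909 in ≈ 0.891 in
Initial abstraction Ia = S/5 = (1700/1909)/5 = 340/1909 ≈ 0.178 in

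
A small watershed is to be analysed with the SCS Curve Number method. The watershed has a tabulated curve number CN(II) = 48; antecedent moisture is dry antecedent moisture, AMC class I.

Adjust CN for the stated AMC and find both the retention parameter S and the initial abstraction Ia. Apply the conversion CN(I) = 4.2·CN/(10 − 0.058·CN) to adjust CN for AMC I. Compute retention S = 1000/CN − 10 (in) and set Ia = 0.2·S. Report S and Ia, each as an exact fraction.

S = 1625/63 in ≈ 25.794 in; Ia = 325/63 in ≈ 5.159 in

Dry (AMC I): CN(I) = 4.2·48/(10 − 0.058·48) = (1008/5)/(902/125) = 12600/451 ≈ 27.938
S = 1000/(12600/451) − 10 = 1625/63 in ≈ 25.794 in
Ia = 0.2·(1625/63) = 325/63 in ≈ 5.159 in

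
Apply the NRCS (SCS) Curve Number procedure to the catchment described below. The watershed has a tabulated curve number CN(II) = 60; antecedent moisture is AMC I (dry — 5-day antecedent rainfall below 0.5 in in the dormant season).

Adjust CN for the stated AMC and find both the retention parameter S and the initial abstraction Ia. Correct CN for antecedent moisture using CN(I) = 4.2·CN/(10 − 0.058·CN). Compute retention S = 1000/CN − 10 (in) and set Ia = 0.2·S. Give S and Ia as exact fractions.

S = 1000/63 in ≈ 15.873 in; Ia = 200/63 in ≈ 3.175 in

CN(I) from CN(II)=60: (4.2·60)/(10 − 0.058·60) = 6300/163 ≈ 38.650
Max retention: S = 1000/(6300/163) − 10 = 1000/63 in (≈ 15.873 in)
Ia = 0.2·(1000/63) = 200/63 in ≈ 3.175 in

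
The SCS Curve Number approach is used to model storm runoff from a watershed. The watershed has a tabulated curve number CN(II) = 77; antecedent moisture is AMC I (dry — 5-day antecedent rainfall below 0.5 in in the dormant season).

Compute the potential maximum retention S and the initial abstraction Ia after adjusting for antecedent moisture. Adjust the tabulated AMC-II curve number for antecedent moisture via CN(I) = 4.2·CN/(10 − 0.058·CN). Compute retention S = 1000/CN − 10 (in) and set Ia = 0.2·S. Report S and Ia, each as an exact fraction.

Dry (AMC I): CN(I) = 4.2·77/(10 − 0.058·77) = (1617/5)/(2767/500) = 161700/2767 ≈ 58.439
S = 1000/(161700/2767) − 10 = 11500/1617 in ≈ 7.112 in
Ia = 0.2·(11500/1617) = 2300/1617 in ≈ 1.422 in

S = 11500/1617 in ≈ 7.112 in; Ia = 2300/1617 in ≈ 1.422 in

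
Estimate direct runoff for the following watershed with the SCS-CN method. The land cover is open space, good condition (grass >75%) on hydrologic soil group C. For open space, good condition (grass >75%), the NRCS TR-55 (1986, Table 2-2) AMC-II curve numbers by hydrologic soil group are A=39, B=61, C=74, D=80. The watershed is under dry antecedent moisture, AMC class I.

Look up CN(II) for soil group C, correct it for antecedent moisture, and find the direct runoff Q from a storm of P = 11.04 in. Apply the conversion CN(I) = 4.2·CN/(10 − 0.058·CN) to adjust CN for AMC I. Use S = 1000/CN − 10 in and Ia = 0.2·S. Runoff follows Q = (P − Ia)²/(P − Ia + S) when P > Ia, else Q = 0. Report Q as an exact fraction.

Q = 8276632576/1672745025 in ≈ 4.948 in

NRCS table: open space, good condition (grass >75%), soil group C → CN(II) = 74
CN(I) from CN(II)=74: (4.2·74)/(10 − 0.058·74) = 77700/1427 ≈ 54.450
S = 1000/(77700/1427) − 10 = 6500/777 in ≈ 8.366 in
Initial abstraction Ia = S/5 = (6500/777)/5 = 1300/777 ≈ 1.673 in
P − Ia = 11.040 − 1.673 = 181952/19425 ≈ 9.367 in (> 0, runoff occurs)
Q: (181952/19425)² ÷ (344452/19425) = 8276632576/1672745025 in (≈ 4.948 in)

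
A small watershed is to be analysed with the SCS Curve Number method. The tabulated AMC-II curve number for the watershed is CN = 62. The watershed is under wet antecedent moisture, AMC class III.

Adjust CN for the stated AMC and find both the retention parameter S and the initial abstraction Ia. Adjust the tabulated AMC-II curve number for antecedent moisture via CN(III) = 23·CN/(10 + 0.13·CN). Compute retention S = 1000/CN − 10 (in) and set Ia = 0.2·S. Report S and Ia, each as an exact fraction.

S = 1900/713 in ≈ 2.665 in; Ia = 380/713 in ≈ 0.533 in

CN(III) from CN(II)=62: (23·62)/(10 + 0.13·62) = 71300/903 ≈ 78.959
Retention S: 1000/CN − 10 with CN=78.959 → S = 1900/713 ≈ 2.665 in
Ia = 0.2S: 0.2·2.665 = 0.533 in (exactly 380/713)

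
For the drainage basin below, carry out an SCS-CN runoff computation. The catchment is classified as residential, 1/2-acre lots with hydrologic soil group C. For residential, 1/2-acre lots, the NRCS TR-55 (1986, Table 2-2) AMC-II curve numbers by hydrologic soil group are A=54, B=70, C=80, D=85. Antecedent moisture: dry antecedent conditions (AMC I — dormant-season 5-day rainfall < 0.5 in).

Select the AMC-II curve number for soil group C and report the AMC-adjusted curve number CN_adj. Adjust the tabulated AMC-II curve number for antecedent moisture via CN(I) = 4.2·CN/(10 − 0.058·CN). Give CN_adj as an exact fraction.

CN_adj = 4200/67 ≈ 62.687

NRCS table: residential, 1/2-acre lots, soil group C → CN(II) = 80
Dry (AMC I): CN(I) = 4.2·80/(10 − 0.058·80) = 336/(134/25) = 4200/67 ≈ 62.687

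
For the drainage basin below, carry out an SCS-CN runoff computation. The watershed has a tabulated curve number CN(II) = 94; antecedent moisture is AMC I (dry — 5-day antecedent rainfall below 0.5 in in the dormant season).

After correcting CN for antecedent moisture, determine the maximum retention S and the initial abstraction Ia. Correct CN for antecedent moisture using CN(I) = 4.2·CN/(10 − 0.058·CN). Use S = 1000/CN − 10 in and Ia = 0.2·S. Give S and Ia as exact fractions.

CN(I) from CN(II)=94: (4.2·94)/(10 − 0.058·94) = 32900/379 ≈ 86.807
S = 1000/(32900/379) − 10 = 500/329 in ≈ 1.520 in
Initial abstraction Ia = S/5 = (500/329)/5 = 100/329 ≈ 0.304 in

S = 500/329 in ≈ 1.520 in; Ia = 100/329 in ≈ 0.304 in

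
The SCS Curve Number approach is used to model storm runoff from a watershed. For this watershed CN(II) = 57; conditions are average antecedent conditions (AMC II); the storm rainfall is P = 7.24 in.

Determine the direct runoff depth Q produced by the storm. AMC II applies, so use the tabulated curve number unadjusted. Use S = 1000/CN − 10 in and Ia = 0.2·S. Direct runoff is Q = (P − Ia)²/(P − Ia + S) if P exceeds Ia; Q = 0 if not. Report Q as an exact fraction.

Q = 66699889/26956725 in ≈ 2.474 in

CN(II) = 57; AMC II needs no correction.
Max retention: S = 1000/57 − 10 = 430/57 in (≈ 7.544 in)
Ia = 0.2S: 0.2·7.544 = 1.509 in (exactly 86/57)
Excess rainfall: 7.240 − 1.509 = 5.731 in; P > Ia so Q > 0
Q: (8167/1425)² ÷ (18917/1425) = 66699889/26956725 in (≈ 2.474 in)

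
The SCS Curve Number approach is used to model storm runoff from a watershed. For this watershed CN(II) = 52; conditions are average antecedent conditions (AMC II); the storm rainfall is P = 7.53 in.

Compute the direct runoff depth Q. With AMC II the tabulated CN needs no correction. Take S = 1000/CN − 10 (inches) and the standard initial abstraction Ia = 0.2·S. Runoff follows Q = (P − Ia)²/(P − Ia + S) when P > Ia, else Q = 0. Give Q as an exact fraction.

CN(II) = 52; AMC II needs no correction.
Max retention: S = 1000/52 − 10 = 120/13 in (≈ 9.231 in)
Ia = 0.2S: 0.2·9.231 = 1.846 in (exactly 24/13)
Since P=7.530 > Ia=1.846: effective rainfall P−Ia = 7389/1300 in
Q: (7389/1300)² ÷ (19389/1300) = 18199107/8401900 in (≈ 2.166 in)

Q = 18199107/8401900 in ≈ 2.166 in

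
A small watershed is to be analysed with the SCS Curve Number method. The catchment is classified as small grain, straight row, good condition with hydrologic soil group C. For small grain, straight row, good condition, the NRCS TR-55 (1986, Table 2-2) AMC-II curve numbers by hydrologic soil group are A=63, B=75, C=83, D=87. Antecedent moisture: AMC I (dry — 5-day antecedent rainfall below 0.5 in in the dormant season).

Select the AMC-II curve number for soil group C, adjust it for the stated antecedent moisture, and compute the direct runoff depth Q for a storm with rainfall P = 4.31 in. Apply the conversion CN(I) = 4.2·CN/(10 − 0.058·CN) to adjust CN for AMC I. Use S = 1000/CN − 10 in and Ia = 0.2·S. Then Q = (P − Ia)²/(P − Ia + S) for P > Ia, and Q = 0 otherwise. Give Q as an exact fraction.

NRCS table: small grain, straight row, good condition, soil group C → CN(II) = 83
CN(I) from CN(II)=83: (4.2·83)/(10 − 0.058·83) = 174300/2593 ≈ 67.219
Retention S: 1000/CN − 10 with CN=67.219 → S = 8500/1743 ≈ 4.877 in
Initial abstraction Ia = S/5 = (8500/1743)/5 = 1700/1743 ≈ 0.975 in
Since P=4.310 > Ia=0.975: effective rainfall P−Ia = 581233/174300 in
Q = (581233/174300)²/((581233/174300) + 8500/1743) = (337831800289/30380490000)/(1431233/174300) = 337831800289/249463911900 in ≈ 1.354 in

Q = 337831800289/249463911900 in ≈ 1.354 in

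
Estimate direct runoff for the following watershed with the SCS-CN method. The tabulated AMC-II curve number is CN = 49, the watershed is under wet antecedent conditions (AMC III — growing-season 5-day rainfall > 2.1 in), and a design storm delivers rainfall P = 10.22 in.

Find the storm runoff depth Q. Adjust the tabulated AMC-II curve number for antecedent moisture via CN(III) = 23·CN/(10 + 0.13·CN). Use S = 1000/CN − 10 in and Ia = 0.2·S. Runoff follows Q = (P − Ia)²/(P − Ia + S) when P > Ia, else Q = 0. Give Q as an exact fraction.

Q = 275516860609/43947195950 in ≈ 6.269 in

Adjust CN=49 to AMC III: 23·49/(10 + 0.13·49) → 1127 ÷ (1637/100) = 112700/1637 ≈ 68.845
Retention S: 1000/CN − 10 with CN=68.845 → S = 5100/1127 ≈ 4.525 in
Ia = 0.2S: 0.2·4.525 = 0.905 in (exactly 1020/1127)
Excess rainfall: 10.220 − 0.905 = 9.315 in; P > Ia so Q > 0
Q = (524897/56350)²/((524897/56350) + 5100/1127) = (275516860609/3175322500)/(779897/56350) = 275516860609/43947195950 in ≈ 6.269 in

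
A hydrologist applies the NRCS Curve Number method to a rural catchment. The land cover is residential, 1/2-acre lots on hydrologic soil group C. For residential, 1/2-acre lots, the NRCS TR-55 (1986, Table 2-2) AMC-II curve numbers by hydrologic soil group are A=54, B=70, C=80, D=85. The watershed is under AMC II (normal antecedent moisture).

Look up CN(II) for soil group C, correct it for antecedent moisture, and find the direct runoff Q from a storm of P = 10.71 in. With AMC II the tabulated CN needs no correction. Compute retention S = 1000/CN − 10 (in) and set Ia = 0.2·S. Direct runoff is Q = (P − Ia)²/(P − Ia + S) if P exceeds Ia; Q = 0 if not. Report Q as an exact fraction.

Q = 1042441/127100 in ≈ 8.202 in

NRCS table: residential, 1/2-acre lots, soil group C → CN(II) = 80
AMC II — tabulated CN = 80 applies directly.
S = 1000/80 − 10 = 5/2 in ≈ 2.500 in
Ia = 0.2S: 0.2·2.500 = 0.500 in (exactly 1/2)
P − Ia = 10.710 − 0.500 = 1021/100 ≈ 10.210 in (> 0, runoff occurs)
Runoff Q = (P−Ia)²/(P−Ia+S) = (10.210)²/(10.210+2.500) = 1042441/127100 ≈ 8.202 in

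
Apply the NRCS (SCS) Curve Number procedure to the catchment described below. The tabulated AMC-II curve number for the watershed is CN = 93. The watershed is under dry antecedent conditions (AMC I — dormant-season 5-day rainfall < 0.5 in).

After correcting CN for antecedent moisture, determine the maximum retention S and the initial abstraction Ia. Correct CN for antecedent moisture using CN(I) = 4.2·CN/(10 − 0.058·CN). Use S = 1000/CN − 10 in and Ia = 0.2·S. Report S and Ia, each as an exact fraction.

Dry (AMC I): CN(I) = 4.2·93/(10 − 0.058·93) = (1953/5)/(2303/500) = 27900/329 ≈ 84.802
S = 1000/(27900/329) − 10 = 500/279 in ≈ 1.792 in
Ia = 0.2S: 0.2·1.792 = 0.358 in (exactly 100/279)

S = 500/279 in ≈ 1.792 in; Ia = 100/279 in ≈ 0.358 in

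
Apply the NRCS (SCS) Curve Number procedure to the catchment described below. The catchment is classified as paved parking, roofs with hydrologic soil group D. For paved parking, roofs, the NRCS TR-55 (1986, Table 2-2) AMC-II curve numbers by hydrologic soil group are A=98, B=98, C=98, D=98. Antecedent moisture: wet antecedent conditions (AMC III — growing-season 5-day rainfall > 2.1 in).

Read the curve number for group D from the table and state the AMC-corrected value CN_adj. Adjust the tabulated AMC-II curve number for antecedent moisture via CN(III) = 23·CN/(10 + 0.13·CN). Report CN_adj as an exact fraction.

NRCS table: paved parking, roofs, soil group D → CN(II) = 98
Wet (AMC III): CN(III) = 23·98/(10 + 0.13·98) = 2254/(1137/50) = 112700/1137 ≈ 99.120

CN_adj = 112700/1137 ≈ 99.120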